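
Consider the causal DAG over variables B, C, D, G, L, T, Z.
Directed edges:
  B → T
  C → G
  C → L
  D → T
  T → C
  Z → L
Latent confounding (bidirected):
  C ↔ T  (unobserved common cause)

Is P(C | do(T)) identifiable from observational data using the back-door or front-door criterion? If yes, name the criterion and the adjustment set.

P(C|do(T)): not identifiable (no BD/FD set).

desc(T)\{T}={C,G,L}; candidates ⊆ {B,D,Z}.
T↔C: latent back-door arc(s) into T.
size 0: {}; under {} T still reaches {B,C,D,G,L} ∋ C.
size 1: {B}, {D}, {Z}; under {B} T still reaches {C,D,G,L} ∋ C.
size 2: {B,D}, {B,Z}, {D,Z}; under {B,D} T still reaches {C,G,L} ∋ C.
T↔C cannot be blocked by any observed set — no back-door set.
No mediator lies on a directed T→…→C path.
Neither criterion identifies P(C|do(T)) in this graph.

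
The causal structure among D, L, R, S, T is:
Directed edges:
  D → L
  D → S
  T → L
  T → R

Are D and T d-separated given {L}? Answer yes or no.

Bayes-Ball from D | {L} reaches {R,S,T}.
T ∈ reach(D|{L}) ⇒ D ⊥̸ T | {L}.

No — D and T are d-connected given {L}.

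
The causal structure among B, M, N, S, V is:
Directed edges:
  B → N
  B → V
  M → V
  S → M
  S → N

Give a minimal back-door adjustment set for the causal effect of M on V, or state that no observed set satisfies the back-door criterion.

desc(M)\{M}={V}; candidates ⊆ {B,N,S}.
∅: M⊥V given ∅ in G with M→· removed — back-door holds.

M→V: minimal back-door set ∅.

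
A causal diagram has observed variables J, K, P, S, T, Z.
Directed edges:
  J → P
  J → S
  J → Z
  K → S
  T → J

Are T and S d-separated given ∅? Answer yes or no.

No — T and S are d-connected given ∅.

Bayes-Ball from T | ∅ reaches {J,P,S,Z}.
S ∈ reach(T|∅) ⇒ T ⊥̸ S | ∅.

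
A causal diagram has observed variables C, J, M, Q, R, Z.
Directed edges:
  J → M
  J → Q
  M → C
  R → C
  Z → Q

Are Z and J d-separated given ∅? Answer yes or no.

Yes — Z ⊥ J | ∅.

Bayes-Ball from Z | ∅ reaches {Q}.
J ∉ reach(Z|∅) ⇒ Z ⊥ J | ∅.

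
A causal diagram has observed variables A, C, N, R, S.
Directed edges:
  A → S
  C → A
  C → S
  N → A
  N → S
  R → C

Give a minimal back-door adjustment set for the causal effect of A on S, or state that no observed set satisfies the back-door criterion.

A→S: minimal back-door set {C, N}.

desc(A)\{A}={S}; candidates ⊆ {C,N,R}.
size 0: {}; under {} A still reaches {C,N,R,S} ∋ S.
size 1: {C}, {N}, {R}; under {C} A still reaches {N,S} ∋ S.
{C,N}: A⊥S given {C,N} in G with A→· removed — back-door holds.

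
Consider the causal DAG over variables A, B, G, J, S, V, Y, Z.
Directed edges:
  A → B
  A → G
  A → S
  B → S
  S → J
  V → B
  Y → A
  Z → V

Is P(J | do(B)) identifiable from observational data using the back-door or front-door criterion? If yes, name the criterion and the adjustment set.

P(J|do(B)): backdoor, adjust for {A}.

desc(B)\{B}={J,S}; candidates ⊆ {A,G,V,Y,Z}.
size 0: {}; under {} B still reaches {A,G,J,S,V,Y,Z} ∋ J.
{A}: B⊥J given {A} in G with B→· removed — back-door holds.
P(J|do(B)) = Σ_{A} P(J|B,A)·P(A).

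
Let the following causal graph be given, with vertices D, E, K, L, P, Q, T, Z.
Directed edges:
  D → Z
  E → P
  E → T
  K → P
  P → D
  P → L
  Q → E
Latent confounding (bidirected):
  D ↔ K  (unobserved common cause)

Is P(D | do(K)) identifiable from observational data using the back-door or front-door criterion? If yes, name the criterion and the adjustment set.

P(D|do(K)): frontdoor, adjust for {P}.

desc(K)\{K}={D,L,P,Z}; candidates ⊆ {E,Q,T}.
K↔D: latent back-door arc(s) into K.
size 0: {}; under {} K still reaches {D,Z} ∋ D.
size 1: {E}, {Q}, {T}; under {E} K still reaches {D,Z} ∋ D.
size 2: {E,Q}, {E,T}, {Q,T}; under {E,Q} K still reaches {D,Z} ∋ D.
K↔D cannot be blocked by any observed set — no back-door set.
{P}: (i) intercepts every directed K→D path; (ii) no back-door K→{P}; (iii) {K} blocks every back-door {P}→D. Front-door holds.
P(D|do(K)) = Σ_{P} P(P|K) Σ_{K'} P(D|P,K')P(K').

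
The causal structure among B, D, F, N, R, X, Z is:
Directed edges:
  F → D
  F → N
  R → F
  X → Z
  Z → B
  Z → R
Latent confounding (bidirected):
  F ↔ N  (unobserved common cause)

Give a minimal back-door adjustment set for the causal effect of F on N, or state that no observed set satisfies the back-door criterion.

F→N: no observed back-door set.

desc(F)\{F}={D,N}; candidates ⊆ {B,R,X,Z}.
F↔N: latent back-door arc(s) into F.
size 0: {}; under {} F still reaches {B,N,R,X,Z} ∋ N.
size 1: {B}, {R}, {X} …(+1); under {B} F still reaches {N,R,X,Z} ∋ N.
size 2: {B,R}, {B,X}, {B,Z} …(+3); under {B,R} F still reaches {N} ∋ N.
F↔N cannot be blocked by any observed set — no back-door set.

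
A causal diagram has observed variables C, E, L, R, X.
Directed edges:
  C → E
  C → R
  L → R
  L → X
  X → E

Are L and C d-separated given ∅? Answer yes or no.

Bayes-Ball from L | ∅ reaches {E,R,X}.
C ∉ reach(L|∅) ⇒ L ⊥ C | ∅.

Yes — L ⊥ C | ∅.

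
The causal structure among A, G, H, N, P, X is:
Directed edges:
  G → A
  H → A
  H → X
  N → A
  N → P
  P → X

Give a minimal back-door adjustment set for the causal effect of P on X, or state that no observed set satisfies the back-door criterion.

P→X: minimal back-door set ∅.

desc(P)\{P}={X}; candidates ⊆ {A,G,H,N}.
∅: P⊥X given ∅ in G with P→· removed — back-door holds.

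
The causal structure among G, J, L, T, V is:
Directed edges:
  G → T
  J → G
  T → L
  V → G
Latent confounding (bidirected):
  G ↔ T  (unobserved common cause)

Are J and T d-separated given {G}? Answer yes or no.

No — J and T are d-connected given {G}.

Bayes-Ball from J | {G} reaches {L,T,V}.
T ∈ reach(J|{G}) ⇒ J ⊥̸ T | {G}.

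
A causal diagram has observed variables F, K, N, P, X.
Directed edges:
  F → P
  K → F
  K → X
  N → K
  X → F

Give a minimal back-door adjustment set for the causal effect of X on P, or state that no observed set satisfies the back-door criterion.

X→P: minimal back-door set {K}.

desc(X)\{X}={F,P}; candidates ⊆ {K,N}.
size 0: {}; under {} X still reaches {F,K,N,P} ∋ P.
{K}: X⊥P given {K} in G with X→· removed — back-door holds.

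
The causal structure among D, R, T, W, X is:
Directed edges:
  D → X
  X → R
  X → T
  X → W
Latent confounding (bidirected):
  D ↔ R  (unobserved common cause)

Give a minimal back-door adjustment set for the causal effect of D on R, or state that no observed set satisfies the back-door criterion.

D→R: no observed back-door set.

desc(D)\{D}={R,T,W,X}; candidates ⊆ {—}.
D↔R: latent back-door arc(s) into D.
size 0: {}; under {} D still reaches {R} ∋ R.
D↔R cannot be blocked by any observed set — no back-door set.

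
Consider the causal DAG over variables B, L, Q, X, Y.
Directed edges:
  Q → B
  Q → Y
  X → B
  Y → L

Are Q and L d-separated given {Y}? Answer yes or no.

Yes — Q ⊥ L | {Y}.

Bayes-Ball from Q | {Y} reaches {B}.
L ∉ reach(Q|{Y}) ⇒ Q ⊥ L | {Y}.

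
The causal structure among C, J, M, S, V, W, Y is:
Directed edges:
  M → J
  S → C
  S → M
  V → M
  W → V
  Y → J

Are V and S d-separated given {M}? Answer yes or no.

No — V and S are d-connected given {M}.

Bayes-Ball from V | {M} reaches {C,S,W}.
S ∈ reach(V|{M}) ⇒ V ⊥̸ S | {M}.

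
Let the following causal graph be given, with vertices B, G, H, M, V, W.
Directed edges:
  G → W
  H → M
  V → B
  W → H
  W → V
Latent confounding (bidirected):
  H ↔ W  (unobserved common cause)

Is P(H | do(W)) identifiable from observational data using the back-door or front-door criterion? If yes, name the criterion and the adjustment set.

P(H|do(W)): not identifiable (no BD/FD set).

desc(W)\{W}={B,H,M,V}; candidates ⊆ {G}.
W↔H: latent back-door arc(s) into W.
size 0: {}; under {} W still reaches {G,H,M} ∋ H.
size 1: {G}; under {G} W still reaches {H,M} ∋ H.
W↔H cannot be blocked by any observed set — no back-door set.
No mediator lies on a directed W→…→H path.
Neither criterion identifies P(H|do(W)) in this graph.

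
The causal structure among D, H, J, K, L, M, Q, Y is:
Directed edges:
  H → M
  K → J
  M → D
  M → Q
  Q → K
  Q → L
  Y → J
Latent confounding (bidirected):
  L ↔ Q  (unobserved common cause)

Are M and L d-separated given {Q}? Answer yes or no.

Bayes-Ball from M | {Q} reaches {D,H,L}.
L ∈ reach(M|{Q}) ⇒ M ⊥̸ L | {Q}.

No — M and L are d-connected given {Q}.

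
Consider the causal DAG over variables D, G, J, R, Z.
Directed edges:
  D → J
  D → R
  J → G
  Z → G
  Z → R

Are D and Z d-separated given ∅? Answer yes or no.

Yes — D ⊥ Z | ∅.

Bayes-Ball from D | ∅ reaches {G,J,R}.
Z ∉ reach(D|∅) ⇒ D ⊥ Z | ∅.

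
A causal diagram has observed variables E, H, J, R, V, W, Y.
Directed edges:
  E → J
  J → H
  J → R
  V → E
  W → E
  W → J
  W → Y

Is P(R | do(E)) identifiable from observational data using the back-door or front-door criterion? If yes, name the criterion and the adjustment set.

P(R|do(E)): backdoor, adjust for {W}.

desc(E)\{E}={H,J,R}; candidates ⊆ {V,W,Y}.
size 0: {}; under {} E still reaches {H,J,R,V,W,Y} ∋ R.
{W}: E⊥R given {W} in G with E→· removed — back-door holds.
P(R|do(E)) = Σ_{W} P(R|E,W)·P(W).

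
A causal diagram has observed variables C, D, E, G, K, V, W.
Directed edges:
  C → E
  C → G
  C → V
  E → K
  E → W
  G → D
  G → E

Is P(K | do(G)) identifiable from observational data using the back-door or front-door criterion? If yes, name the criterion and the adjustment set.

desc(G)\{G}={D,E,K,W}; candidates ⊆ {C,V}.
size 0: {}; under {} G still reaches {C,E,K,V,W} ∋ K.
{C}: G⊥K given {C} in G with G→· removed — back-door holds.
P(K|do(G)) = Σ_{C} P(K|G,C)·P(C).

P(K|do(G)): backdoor, adjust for {C}.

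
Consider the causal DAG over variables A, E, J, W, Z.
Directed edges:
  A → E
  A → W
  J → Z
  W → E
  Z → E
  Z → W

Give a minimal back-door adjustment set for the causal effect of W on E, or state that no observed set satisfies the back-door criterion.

W→E: minimal back-door set {A, Z}.

desc(W)\{W}={E}; candidates ⊆ {A,J,Z}.
size 0: {}; under {} W still reaches {A,E,J,Z} ∋ E.
size 1: {A}, {J}, {Z}; under {A} W still reaches {E,J,Z} ∋ E.
{A,Z}: W⊥E given {A,Z} in G with W→· removed — back-door holds.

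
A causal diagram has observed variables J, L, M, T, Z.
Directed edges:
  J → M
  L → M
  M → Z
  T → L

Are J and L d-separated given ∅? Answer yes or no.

Yes — J ⊥ L | ∅.

Bayes-Ball from J | ∅ reaches {M,Z}.
L ∉ reach(J|∅) ⇒ J ⊥ L | ∅.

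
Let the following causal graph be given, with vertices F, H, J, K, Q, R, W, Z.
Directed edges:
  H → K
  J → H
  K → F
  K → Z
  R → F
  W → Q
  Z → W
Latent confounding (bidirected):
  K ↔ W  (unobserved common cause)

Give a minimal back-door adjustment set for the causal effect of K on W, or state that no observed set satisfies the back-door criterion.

K→W: no observed back-door set.

desc(K)\{K}={F,Q,W,Z}; candidates ⊆ {H,J,R}.
K↔W: latent back-door arc(s) into K.
size 0: {}; under {} K still reaches {H,J,Q,W} ∋ W.
size 1: {H}, {J}, {R}; under {H} K still reaches {Q,W} ∋ W.
size 2: {H,J}, {H,R}, {J,R}; under {H,J} K still reaches {Q,W} ∋ W.
K↔W cannot be blocked by any observed set — no back-door set.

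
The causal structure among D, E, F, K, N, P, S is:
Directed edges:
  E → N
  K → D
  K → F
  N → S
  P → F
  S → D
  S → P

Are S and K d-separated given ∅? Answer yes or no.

Yes — S ⊥ K | ∅.

Bayes-Ball from S | ∅ reaches {D,E,F,N,P}.
K ∉ reach(S|∅) ⇒ S ⊥ K | ∅.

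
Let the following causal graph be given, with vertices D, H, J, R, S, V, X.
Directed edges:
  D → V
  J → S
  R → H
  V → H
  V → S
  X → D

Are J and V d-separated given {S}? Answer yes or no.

Bayes-Ball from J | {S} reaches {D,H,V,X}.
V ∈ reach(J|{S}) ⇒ J ⊥̸ V | {S}.

No — J and V are d-connected given {S}.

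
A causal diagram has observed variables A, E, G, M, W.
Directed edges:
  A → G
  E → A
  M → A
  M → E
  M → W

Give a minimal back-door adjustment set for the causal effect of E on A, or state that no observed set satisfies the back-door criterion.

E→A: minimal back-door set {M}.

desc(E)\{E}={A,G}; candidates ⊆ {M,W}.
size 0: {}; under {} E still reaches {A,G,M,W} ∋ A.
{M}: E⊥A given {M} in G with E→· removed — back-door holds.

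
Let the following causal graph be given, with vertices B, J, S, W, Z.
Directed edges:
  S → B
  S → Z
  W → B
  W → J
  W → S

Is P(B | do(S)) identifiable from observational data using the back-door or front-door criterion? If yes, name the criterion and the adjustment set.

P(B|do(S)): backdoor, adjust for {W}.

desc(S)\{S}={B,Z}; candidates ⊆ {J,W}.
size 0: {}; under {} S still reaches {B,J,W} ∋ B.
{W}: S⊥B given {W} in G with S→· removed — back-door holds.
P(B|do(S)) = Σ_{W} P(B|S,W)·P(W).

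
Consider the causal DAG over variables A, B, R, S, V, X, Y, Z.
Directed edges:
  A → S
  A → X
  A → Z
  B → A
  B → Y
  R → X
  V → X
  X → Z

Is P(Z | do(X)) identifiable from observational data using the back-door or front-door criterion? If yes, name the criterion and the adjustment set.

P(Z|do(X)): backdoor, adjust for {A}.

desc(X)\{X}={Z}; candidates ⊆ {A,B,R,S,V,Y}.
size 0: {}; under {} X still reaches {A,B,R,S,V,Y,Z} ∋ Z.
{A}: X⊥Z given {A} in G with X→· removed — back-door holds.
P(Z|do(X)) = Σ_{A} P(Z|X,A)·P(A).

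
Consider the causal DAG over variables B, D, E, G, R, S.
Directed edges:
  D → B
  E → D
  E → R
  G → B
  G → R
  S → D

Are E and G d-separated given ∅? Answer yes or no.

Bayes-Ball from E | ∅ reaches {B,D,R}.
G ∉ reach(E|∅) ⇒ E ⊥ G | ∅.

Yes — E ⊥ G | ∅.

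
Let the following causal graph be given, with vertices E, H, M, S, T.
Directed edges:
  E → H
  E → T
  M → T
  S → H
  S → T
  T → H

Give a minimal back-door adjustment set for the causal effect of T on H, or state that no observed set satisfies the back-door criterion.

T→H: minimal back-door set {E, S}.

desc(T)\{T}={H}; candidates ⊆ {E,M,S}.
size 0: {}; under {} T still reaches {E,H,M,S} ∋ H.
size 1: {E}, {M}, {S}; under {E} T still reaches {H,M,S} ∋ H.
{E,S}: T⊥H given {E,S} in G with T→· removed — back-door holds.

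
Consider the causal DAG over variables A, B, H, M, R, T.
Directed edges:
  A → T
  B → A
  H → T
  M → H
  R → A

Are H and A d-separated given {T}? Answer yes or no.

No — H and A are d-connected given {T}.

Bayes-Ball from H | {T} reaches {A,B,M,R}.
A ∈ reach(H|{T}) ⇒ H ⊥̸ A | {T}.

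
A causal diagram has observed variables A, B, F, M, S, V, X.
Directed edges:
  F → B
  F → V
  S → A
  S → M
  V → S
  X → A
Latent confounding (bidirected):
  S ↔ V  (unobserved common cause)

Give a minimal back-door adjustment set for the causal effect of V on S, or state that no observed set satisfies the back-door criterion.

desc(V)\{V}={A,M,S}; candidates ⊆ {B,F,X}.
V↔S: latent back-door arc(s) into V.
size 0: {}; under {} V still reaches {A,B,F,M,S} ∋ S.
size 1: {B}, {F}, {X}; under {B} V still reaches {A,F,M,S} ∋ S.
size 2: {B,F}, {B,X}, {F,X}; under {B,F} V still reaches {A,M,S} ∋ S.
V↔S cannot be blocked by any observed set — no back-door set.

V→S: no observed back-door set.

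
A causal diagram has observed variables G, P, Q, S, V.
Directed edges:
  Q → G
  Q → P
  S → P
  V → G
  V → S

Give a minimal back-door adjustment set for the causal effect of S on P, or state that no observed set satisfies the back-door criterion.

S→P: minimal back-door set ∅.

desc(S)\{S}={P}; candidates ⊆ {G,Q,V}.
∅: S⊥P given ∅ in G with S→· removed — back-door holds.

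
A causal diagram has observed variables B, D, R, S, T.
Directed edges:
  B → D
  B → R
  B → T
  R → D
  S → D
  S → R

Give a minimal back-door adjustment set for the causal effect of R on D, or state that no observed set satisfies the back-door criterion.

desc(R)\{R}={D}; candidates ⊆ {B,S,T}.
size 0: {}; under {} R still reaches {B,D,S,T} ∋ D.
size 1: {B}, {S}, {T}; under {B} R still reaches {D,S} ∋ D.
{B,S}: R⊥D given {B,S} in G with R→· removed — back-door holds.

R→D: minimal back-door set {B, S}.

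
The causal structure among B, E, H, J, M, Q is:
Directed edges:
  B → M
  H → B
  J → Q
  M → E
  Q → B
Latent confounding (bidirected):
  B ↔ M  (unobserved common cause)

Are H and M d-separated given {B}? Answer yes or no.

Bayes-Ball from H | {B} reaches {E,J,M,Q}.
M ∈ reach(H|{B}) ⇒ H ⊥̸ M | {B}.

No — H and M are d-connected given {B}.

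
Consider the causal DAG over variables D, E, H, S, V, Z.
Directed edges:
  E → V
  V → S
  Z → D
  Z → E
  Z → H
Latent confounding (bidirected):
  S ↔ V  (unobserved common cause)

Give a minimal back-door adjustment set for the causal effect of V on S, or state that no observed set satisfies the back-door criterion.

desc(V)\{V}={S}; candidates ⊆ {D,E,H,Z}.
V↔S: latent back-door arc(s) into V.
size 0: {}; under {} V still reaches {D,E,H,S,Z} ∋ S.
size 1: {D}, {E}, {H} …(+1); under {D} V still reaches {E,H,S,Z} ∋ S.
size 2: {D,E}, {D,H}, {D,Z} …(+3); under {D,E} V still reaches {S} ∋ S.
V↔S cannot be blocked by any observed set — no back-door set.

V→S: no observed back-door set.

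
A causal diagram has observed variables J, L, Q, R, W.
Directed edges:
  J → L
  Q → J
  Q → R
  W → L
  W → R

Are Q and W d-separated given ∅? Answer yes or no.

Bayes-Ball from Q | ∅ reaches {J,L,R}.
W ∉ reach(Q|∅) ⇒ Q ⊥ W | ∅.

Yes — Q ⊥ W | ∅.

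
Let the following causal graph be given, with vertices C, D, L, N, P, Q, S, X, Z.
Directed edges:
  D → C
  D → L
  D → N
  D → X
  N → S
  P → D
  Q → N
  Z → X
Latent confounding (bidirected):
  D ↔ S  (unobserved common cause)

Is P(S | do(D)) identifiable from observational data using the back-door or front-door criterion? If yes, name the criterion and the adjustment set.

desc(D)\{D}={C,L,N,S,X}; candidates ⊆ {P,Q,Z}.
D↔S: latent back-door arc(s) into D.
size 0: {}; under {} D still reaches {P,S} ∋ S.
size 1: {P}, {Q}, {Z}; under {P} D still reaches {S} ∋ S.
size 2: {P,Q}, {P,Z}, {Q,Z}; under {P,Q} D still reaches {S} ∋ S.
D↔S cannot be blocked by any observed set — no back-door set.
{N}: (i) intercepts every directed D→S path; (ii) no back-door D→{N}; (iii) {D} blocks every back-door {N}→S. Front-door holds.
P(S|do(D)) = Σ_{N} P(N|D) Σ_{D'} P(S|N,D')P(D').

P(S|do(D)): frontdoor, adjust for {N}.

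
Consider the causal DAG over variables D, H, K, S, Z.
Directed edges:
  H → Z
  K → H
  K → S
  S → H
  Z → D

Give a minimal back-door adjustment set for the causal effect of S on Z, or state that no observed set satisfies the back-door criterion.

S→Z: minimal back-door set {K}.

desc(S)\{S}={D,H,Z}; candidates ⊆ {K}.
size 0: {}; under {} S still reaches {D,H,K,Z} ∋ Z.
{K}: S⊥Z given {K} in G with S→· removed — back-door holds.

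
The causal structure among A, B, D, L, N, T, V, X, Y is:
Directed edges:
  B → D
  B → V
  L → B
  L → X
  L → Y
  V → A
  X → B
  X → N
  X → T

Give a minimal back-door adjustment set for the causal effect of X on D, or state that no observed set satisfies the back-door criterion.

X→D: minimal back-door set {L}.

desc(X)\{X}={A,B,D,N,T,V}; candidates ⊆ {L,Y}.
size 0: {}; under {} X still reaches {A,B,D,L,V,Y} ∋ D.
{L}: X⊥D given {L} in G with X→· removed — back-door holds.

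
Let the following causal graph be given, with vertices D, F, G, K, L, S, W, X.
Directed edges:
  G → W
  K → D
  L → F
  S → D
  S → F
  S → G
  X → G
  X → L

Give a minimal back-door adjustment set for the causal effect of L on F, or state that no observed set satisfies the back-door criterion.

desc(L)\{L}={F}; candidates ⊆ {D,G,K,S,W,X}.
∅: L⊥F given ∅ in G with L→· removed — back-door holds.

L→F: minimal back-door set ∅.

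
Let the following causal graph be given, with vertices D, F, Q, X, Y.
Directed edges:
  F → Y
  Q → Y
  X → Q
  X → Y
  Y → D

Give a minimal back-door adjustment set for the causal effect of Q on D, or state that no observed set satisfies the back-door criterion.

desc(Q)\{Q}={D,Y}; candidates ⊆ {F,X}.
size 0: {}; under {} Q still reaches {D,X,Y} ∋ D.
{X}: Q⊥D given {X} in G with Q→· removed — back-door holds.

Q→D: minimal back-door set {X}.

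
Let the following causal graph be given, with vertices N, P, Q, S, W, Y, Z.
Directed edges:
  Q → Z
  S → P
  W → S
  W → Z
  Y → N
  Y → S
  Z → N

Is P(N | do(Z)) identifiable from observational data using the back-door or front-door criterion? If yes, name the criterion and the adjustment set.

P(N|do(Z)): backdoor, adjust for ∅.

desc(Z)\{Z}={N}; candidates ⊆ {P,Q,S,W,Y}.
∅: Z⊥N given ∅ in G with Z→· removed — back-door holds.
P(N|do(Z)) = P(N|Z) — no adjustment needed.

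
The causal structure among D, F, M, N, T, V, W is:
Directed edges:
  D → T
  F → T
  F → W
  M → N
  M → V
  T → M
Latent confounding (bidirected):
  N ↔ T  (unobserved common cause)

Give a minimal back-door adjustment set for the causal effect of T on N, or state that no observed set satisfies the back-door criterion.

desc(T)\{T}={M,N,V}; candidates ⊆ {D,F,W}.
T↔N: latent back-door arc(s) into T.
size 0: {}; under {} T still reaches {D,F,N,W} ∋ N.
size 1: {D}, {F}, {W}; under {D} T still reaches {F,N,W} ∋ N.
size 2: {D,F}, {D,W}, {F,W}; under {D,F} T still reaches {N} ∋ N.
T↔N cannot be blocked by any observed set — no back-door set.

T→N: no observed back-door set.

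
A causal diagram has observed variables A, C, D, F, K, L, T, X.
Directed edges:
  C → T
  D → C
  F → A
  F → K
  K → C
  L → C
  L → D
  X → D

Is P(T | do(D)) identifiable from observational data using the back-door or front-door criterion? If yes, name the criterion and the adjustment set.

desc(D)\{D}={C,T}; candidates ⊆ {A,F,K,L,X}.
size 0: {}; under {} D still reaches {C,L,T,X} ∋ T.
{L}: D⊥T given {L} in G with D→· removed — back-door holds.
P(T|do(D)) = Σ_{L} P(T|D,L)·P(L).

P(T|do(D)): backdoor, adjust for {L}.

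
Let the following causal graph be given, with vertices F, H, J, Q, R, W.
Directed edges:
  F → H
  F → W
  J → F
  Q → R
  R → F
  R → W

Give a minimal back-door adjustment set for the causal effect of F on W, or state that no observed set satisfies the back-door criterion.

F→W: minimal back-door set {R}.

desc(F)\{F}={H,W}; candidates ⊆ {J,Q,R}.
size 0: {}; under {} F still reaches {J,Q,R,W} ∋ W.
{R}: F⊥W given {R} in G with F→· removed — back-door holds.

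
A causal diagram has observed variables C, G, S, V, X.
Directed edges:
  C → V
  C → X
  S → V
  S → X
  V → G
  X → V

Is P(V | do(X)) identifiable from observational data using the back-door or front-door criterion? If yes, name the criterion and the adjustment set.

P(V|do(X)): backdoor, adjust for {C, S}.

desc(X)\{X}={G,V}; candidates ⊆ {C,S}.
size 0: {}; under {} X still reaches {C,G,S,V} ∋ V.
size 1: {C}, {S}; under {C} X still reaches {G,S,V} ∋ V.
{C,S}: X⊥V given {C,S} in G with X→· removed — back-door holds.
P(V|do(X)) = Σ_{C,S} P(V|X,C,S)·P(C,S).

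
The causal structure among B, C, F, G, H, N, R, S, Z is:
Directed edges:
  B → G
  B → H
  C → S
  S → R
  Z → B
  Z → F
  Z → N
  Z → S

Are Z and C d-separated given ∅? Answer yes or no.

Yes — Z ⊥ C | ∅.

Bayes-Ball from Z | ∅ reaches {B,F,G,H,N,R,S}.
C ∉ reach(Z|∅) ⇒ Z ⊥ C | ∅.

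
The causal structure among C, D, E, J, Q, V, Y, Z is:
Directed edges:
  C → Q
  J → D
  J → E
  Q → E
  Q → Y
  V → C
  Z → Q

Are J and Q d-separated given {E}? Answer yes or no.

No — J and Q are d-connected given {E}.

Bayes-Ball from J | {E} reaches {C,D,Q,V,Y,Z}.
Q ∈ reach(J|{E}) ⇒ J ⊥̸ Q | {E}.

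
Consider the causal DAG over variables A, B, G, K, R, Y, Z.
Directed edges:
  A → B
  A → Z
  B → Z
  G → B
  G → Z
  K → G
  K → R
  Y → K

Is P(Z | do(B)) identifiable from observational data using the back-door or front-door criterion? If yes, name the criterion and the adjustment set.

P(Z|do(B)): backdoor, adjust for {A, G}.

desc(B)\{B}={Z}; candidates ⊆ {A,G,K,R,Y}.
size 0: {}; under {} B still reaches {A,G,K,R,Y,Z} ∋ Z.
size 1: {A}, {G}, {K} …(+2); under {A} B still reaches {G,K,R,Y,Z} ∋ Z.
{A,G}: B⊥Z given {A,G} in G with B→· removed — back-door holds.
P(Z|do(B)) = Σ_{A,G} P(Z|B,A,G)·P(A,G).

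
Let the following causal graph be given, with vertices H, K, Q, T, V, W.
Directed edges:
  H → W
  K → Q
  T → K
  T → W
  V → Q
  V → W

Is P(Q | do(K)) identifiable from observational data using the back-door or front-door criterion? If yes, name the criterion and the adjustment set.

desc(K)\{K}={Q}; candidates ⊆ {H,T,V,W}.
∅: K⊥Q given ∅ in G with K→· removed — back-door holds.
P(Q|do(K)) = P(Q|K) — no adjustment needed.

P(Q|do(K)): backdoor, adjust for ∅.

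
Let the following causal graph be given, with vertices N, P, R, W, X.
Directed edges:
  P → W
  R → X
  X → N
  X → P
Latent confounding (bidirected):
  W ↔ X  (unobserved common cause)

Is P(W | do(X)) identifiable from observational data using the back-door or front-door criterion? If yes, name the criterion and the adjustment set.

P(W|do(X)): frontdoor, adjust for {P}.

desc(X)\{X}={N,P,W}; candidates ⊆ {R}.
X↔W: latent back-door arc(s) into X.
size 0: {}; under {} X still reaches {R,W} ∋ W.
size 1: {R}; under {R} X still reaches {W} ∋ W.
X↔W cannot be blocked by any observed set — no back-door set.
{P}: (i) intercepts every directed X→W path; (ii) no back-door X→{P}; (iii) {X} blocks every back-door {P}→W. Front-door holds.
P(W|do(X)) = Σ_{P} P(P|X) Σ_{X'} P(W|P,X')P(X').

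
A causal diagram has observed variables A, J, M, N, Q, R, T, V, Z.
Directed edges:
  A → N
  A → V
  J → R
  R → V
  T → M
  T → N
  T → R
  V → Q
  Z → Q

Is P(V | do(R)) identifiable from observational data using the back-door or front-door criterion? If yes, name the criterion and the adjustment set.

P(V|do(R)): backdoor, adjust for ∅.

desc(R)\{R}={Q,V}; candidates ⊆ {A,J,M,N,T,Z}.
∅: R⊥V given ∅ in G with R→· removed — back-door holds.
P(V|do(R)) = P(V|R) — no adjustment needed.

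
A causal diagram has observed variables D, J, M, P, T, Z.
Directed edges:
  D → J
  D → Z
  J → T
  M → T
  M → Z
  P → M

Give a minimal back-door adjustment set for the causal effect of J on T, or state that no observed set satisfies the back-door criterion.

desc(J)\{J}={T}; candidates ⊆ {D,M,P,Z}.
∅: J⊥T given ∅ in G with J→· removed — back-door holds.

J→T: minimal back-door set ∅.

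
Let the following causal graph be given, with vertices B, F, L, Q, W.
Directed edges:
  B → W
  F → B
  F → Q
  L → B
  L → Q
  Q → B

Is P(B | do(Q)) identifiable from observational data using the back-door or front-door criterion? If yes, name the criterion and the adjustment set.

desc(Q)\{Q}={B,W}; candidates ⊆ {F,L}.
size 0: {}; under {} Q still reaches {B,F,L,W} ∋ B.
size 1: {F}, {L}; under {F} Q still reaches {B,L,W} ∋ B.
{F,L}: Q⊥B given {F,L} in G with Q→· removed — back-door holds.
P(B|do(Q)) = Σ_{F,L} P(B|Q,F,L)·P(F,L).

P(B|do(Q)): backdoor, adjust for {F, L}.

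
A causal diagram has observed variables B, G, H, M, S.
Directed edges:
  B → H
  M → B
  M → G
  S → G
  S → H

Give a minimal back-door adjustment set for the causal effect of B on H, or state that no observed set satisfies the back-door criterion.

B→H: minimal back-door set ∅.

desc(B)\{B}={H}; candidates ⊆ {G,M,S}.
∅: B⊥H given ∅ in G with B→· removed — back-door holds.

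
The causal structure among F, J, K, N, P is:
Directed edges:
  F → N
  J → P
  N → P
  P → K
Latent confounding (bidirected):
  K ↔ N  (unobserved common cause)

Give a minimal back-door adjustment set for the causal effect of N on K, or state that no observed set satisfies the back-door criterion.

N→K: no observed back-door set.

desc(N)\{N}={K,P}; candidates ⊆ {F,J}.
N↔K: latent back-door arc(s) into N.
size 0: {}; under {} N still reaches {F,K} ∋ K.
size 1: {F}, {J}; under {F} N still reaches {K} ∋ K.
size 2: {F,J}; under {F,J} N still reaches {K} ∋ K.
N↔K cannot be blocked by any observed set — no back-door set.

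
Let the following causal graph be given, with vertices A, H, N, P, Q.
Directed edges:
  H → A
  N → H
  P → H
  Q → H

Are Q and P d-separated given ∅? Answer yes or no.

Yes — Q ⊥ P | ∅.

Bayes-Ball from Q | ∅ reaches {A,H}.
P ∉ reach(Q|∅) ⇒ Q ⊥ P | ∅.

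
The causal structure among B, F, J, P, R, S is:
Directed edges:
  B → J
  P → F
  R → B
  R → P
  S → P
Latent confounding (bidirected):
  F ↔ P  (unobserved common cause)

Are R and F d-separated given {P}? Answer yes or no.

No — R and F are d-connected given {P}.

Bayes-Ball from R | {P} reaches {B,F,J,S}.
F ∈ reach(R|{P}) ⇒ R ⊥̸ F | {P}.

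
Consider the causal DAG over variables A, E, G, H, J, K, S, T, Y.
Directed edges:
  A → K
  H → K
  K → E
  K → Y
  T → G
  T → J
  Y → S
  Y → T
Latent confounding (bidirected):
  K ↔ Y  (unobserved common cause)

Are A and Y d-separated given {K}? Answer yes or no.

No — A and Y are d-connected given {K}.

Bayes-Ball from A | {K} reaches {G,H,J,S,T,Y}.
Y ∈ reach(A|{K}) ⇒ A ⊥̸ Y | {K}.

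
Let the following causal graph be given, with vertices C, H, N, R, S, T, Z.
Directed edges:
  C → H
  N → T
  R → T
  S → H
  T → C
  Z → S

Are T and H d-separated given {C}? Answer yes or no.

Bayes-Ball from T | {C} reaches {N,R}.
H ∉ reach(T|{C}) ⇒ T ⊥ H | {C}.

Yes — T ⊥ H | {C}.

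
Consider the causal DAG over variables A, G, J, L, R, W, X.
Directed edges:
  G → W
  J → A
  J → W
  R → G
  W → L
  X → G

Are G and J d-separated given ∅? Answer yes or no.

Bayes-Ball from G | ∅ reaches {L,R,W,X}.
J ∉ reach(G|∅) ⇒ G ⊥ J | ∅.

Yes — G ⊥ J | ∅.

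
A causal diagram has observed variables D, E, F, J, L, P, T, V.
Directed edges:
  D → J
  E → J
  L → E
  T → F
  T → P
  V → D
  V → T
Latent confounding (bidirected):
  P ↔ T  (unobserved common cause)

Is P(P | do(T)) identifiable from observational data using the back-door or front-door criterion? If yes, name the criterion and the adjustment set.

desc(T)\{T}={F,P}; candidates ⊆ {D,E,J,L,V}.
T↔P: latent back-door arc(s) into T.
size 0: {}; under {} T still reaches {D,J,P,V} ∋ P.
size 1: {D}, {E}, {J} …(+2); under {D} T still reaches {P,V} ∋ P.
size 2: {D,E}, {D,J}, {D,L} …(+7); under {D,E} T still reaches {P,V} ∋ P.
T↔P cannot be blocked by any observed set — no back-door set.
No mediator lies on a directed T→…→P path.
Neither criterion identifies P(P|do(T)) in this graph.

P(P|do(T)): not identifiable (no BD/FD set).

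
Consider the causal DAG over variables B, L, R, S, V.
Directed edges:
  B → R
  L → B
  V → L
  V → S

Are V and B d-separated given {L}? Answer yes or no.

Yes — V ⊥ B | {L}.

Bayes-Ball from V | {L} reaches {S}.
B ∉ reach(V|{L}) ⇒ V ⊥ B | {L}.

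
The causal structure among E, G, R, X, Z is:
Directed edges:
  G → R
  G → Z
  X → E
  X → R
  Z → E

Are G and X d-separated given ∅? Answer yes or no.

Yes — G ⊥ X | ∅.

Bayes-Ball from G | ∅ reaches {E,R,Z}.
X ∉ reach(G|∅) ⇒ G ⊥ X | ∅.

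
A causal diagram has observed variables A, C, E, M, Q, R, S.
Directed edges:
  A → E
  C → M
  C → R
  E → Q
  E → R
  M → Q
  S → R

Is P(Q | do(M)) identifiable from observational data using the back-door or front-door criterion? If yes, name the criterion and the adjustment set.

P(Q|do(M)): backdoor, adjust for ∅.

desc(M)\{M}={Q}; candidates ⊆ {A,C,E,R,S}.
∅: M⊥Q given ∅ in G with M→· removed — back-door holds.
P(Q|do(M)) = P(Q|M) — no adjustment needed.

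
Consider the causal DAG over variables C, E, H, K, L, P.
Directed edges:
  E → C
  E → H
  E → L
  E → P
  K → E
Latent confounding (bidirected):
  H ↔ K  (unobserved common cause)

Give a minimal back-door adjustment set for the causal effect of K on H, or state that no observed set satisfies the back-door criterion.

desc(K)\{K}={C,E,H,L,P}; candidates ⊆ {—}.
K↔H: latent back-door arc(s) into K.
size 0: {}; under {} K still reaches {H} ∋ H.
K↔H cannot be blocked by any observed set — no back-door set.

K→H: no observed back-door set.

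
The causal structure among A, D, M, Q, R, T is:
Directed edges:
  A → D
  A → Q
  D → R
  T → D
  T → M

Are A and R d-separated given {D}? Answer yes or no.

Bayes-Ball from A | {D} reaches {M,Q,T}.
R ∉ reach(A|{D}) ⇒ A ⊥ R | {D}.

Yes — A ⊥ R | {D}.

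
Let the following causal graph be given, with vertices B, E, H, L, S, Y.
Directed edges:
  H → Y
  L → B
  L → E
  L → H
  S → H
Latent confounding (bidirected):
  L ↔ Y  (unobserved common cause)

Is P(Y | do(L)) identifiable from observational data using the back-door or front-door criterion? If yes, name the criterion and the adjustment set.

desc(L)\{L}={B,E,H,Y}; candidates ⊆ {S}.
L↔Y: latent back-door arc(s) into L.
size 0: {}; under {} L still reaches {Y} ∋ Y.
size 1: {S}; under {S} L still reaches {Y} ∋ Y.
L↔Y cannot be blocked by any observed set — no back-door set.
{H}: (i) intercepts every directed L→Y path; (ii) no back-door L→{H}; (iii) {L} blocks every back-door {H}→Y. Front-door holds.
P(Y|do(L)) = Σ_{H} P(H|L) Σ_{L'} P(Y|H,L')P(L').

P(Y|do(L)): frontdoor, adjust for {H}.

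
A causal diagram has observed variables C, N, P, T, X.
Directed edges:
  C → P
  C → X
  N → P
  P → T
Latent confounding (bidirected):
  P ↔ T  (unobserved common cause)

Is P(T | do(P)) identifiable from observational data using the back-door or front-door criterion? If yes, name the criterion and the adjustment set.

P(T|do(P)): not identifiable (no BD/FD set).

desc(P)\{P}={T}; candidates ⊆ {C,N,X}.
P↔T: latent back-door arc(s) into P.
size 0: {}; under {} P still reaches {C,N,T,X} ∋ T.
size 1: {C}, {N}, {X}; under {C} P still reaches {N,T} ∋ T.
size 2: {C,N}, {C,X}, {N,X}; under {C,N} P still reaches {T} ∋ T.
P↔T cannot be blocked by any observed set — no back-door set.
No mediator lies on a directed P→…→T path.
Neither criterion identifies P(T|do(P)) in this graph.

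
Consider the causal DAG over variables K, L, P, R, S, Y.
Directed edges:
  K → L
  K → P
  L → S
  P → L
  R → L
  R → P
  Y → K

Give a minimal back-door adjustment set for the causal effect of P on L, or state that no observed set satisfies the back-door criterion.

P→L: minimal back-door set {K, R}.

desc(P)\{P}={L,S}; candidates ⊆ {K,R,Y}.
size 0: {}; under {} P still reaches {K,L,R,S,Y} ∋ L.
size 1: {K}, {R}, {Y}; under {K} P still reaches {L,R,S} ∋ L.
{K,R}: P⊥L given {K,R} in G with P→· removed — back-door holds.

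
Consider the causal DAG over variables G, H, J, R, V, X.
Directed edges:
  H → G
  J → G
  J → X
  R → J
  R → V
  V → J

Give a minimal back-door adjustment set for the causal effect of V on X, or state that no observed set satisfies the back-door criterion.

V→X: minimal back-door set {R}.

desc(V)\{V}={G,J,X}; candidates ⊆ {H,R}.
size 0: {}; under {} V still reaches {G,J,R,X} ∋ X.
{R}: V⊥X given {R} in G with V→· removed — back-door holds.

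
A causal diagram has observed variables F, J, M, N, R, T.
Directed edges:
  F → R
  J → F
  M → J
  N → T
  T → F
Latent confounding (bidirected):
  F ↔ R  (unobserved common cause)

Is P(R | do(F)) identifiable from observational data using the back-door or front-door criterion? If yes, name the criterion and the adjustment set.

desc(F)\{F}={R}; candidates ⊆ {J,M,N,T}.
F↔R: latent back-door arc(s) into F.
size 0: {}; under {} F still reaches {J,M,N,R,T} ∋ R.
size 1: {J}, {M}, {N} …(+1); under {J} F still reaches {N,R,T} ∋ R.
size 2: {J,M}, {J,N}, {J,T} …(+3); under {J,M} F still reaches {N,R,T} ∋ R.
F↔R cannot be blocked by any observed set — no back-door set.
No mediator lies on a directed F→…→R path.
Neither criterion identifies P(R|do(F)) in this graph.

P(R|do(F)): not identifiable (no BD/FD set).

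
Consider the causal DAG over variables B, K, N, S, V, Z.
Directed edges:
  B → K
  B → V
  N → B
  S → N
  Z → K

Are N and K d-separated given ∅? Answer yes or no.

Bayes-Ball from N | ∅ reaches {B,K,S,V}.
K ∈ reach(N|∅) ⇒ N ⊥̸ K | ∅.

No — N and K are d-connected given ∅.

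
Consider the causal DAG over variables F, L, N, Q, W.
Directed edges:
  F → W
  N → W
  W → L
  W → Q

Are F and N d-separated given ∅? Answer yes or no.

Bayes-Ball from F | ∅ reaches {L,Q,W}.
N ∉ reach(F|∅) ⇒ F ⊥ N | ∅.

Yes — F ⊥ N | ∅.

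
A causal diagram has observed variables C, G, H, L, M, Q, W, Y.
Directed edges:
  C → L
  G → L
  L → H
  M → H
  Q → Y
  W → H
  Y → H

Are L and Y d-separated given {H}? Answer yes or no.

Bayes-Ball from L | {H} reaches {C,G,M,Q,W,Y}.
Y ∈ reach(L|{H}) ⇒ L ⊥̸ Y | {H}.

No — L and Y are d-connected given {H}.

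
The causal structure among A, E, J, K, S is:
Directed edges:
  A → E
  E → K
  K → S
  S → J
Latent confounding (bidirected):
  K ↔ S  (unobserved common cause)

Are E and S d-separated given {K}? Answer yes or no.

No — E and S are d-connected given {K}.

Bayes-Ball from E | {K} reaches {A,J,S}.
S ∈ reach(E|{K}) ⇒ E ⊥̸ S | {K}.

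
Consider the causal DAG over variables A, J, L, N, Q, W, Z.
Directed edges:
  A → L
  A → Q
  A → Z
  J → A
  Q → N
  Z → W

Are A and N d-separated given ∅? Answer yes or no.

Bayes-Ball from A | ∅ reaches {J,L,N,Q,W,Z}.
N ∈ reach(A|∅) ⇒ A ⊥̸ N | ∅.

No — A and N are d-connected given ∅.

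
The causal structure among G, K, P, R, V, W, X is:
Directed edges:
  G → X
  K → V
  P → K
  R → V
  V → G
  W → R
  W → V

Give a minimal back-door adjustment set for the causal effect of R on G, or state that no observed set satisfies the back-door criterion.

desc(R)\{R}={G,V,X}; candidates ⊆ {K,P,W}.
size 0: {}; under {} R still reaches {G,V,W,X} ∋ G.
{W}: R⊥G given {W} in G with R→· removed — back-door holds.

R→G: minimal back-door set {W}.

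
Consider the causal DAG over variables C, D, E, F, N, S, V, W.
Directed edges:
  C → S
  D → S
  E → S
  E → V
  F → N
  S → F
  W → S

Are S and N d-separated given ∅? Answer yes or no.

No — S and N are d-connected given ∅.

Bayes-Ball from S | ∅ reaches {C,D,E,F,N,V,W}.
N ∈ reach(S|∅) ⇒ S ⊥̸ N | ∅.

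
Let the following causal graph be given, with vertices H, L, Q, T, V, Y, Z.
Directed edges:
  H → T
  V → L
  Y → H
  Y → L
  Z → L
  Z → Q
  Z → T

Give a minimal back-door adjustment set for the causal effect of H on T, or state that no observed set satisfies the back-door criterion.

H→T: minimal back-door set ∅.

desc(H)\{H}={T}; candidates ⊆ {L,Q,V,Y,Z}.
∅: H⊥T given ∅ in G with H→· removed — back-door holds.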